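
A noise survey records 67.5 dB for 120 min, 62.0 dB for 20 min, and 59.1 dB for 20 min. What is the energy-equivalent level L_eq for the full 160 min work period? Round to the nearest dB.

67 dB

Weight each interval's intensity by its duration and average over T = 160 min:
Σ tᵢ·10^(Lᵢ/10) = 120·10^(67.5/10) + 20·10^(62.0/10) + 20·10^(59.1/10) = 7.228e+08.
L_eq = 10·log₁₀(7.228e+08/160) = 66.55 dB.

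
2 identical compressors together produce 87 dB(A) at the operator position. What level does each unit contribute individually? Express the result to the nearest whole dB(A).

For N identical incoherent sources L_total = L₁ + 10·log₁₀ N, so L₁ = 87 − 10·log₁₀(2) = 87 − 3.010.

84 dB(A)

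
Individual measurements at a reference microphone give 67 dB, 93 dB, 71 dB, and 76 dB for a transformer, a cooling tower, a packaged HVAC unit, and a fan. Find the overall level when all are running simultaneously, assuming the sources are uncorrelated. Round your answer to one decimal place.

Incoherent sources combine by intensity addition: L_total = 10·log₁₀(Σ 10^(L_i/10)).
Σ 10^(L/10) = 10^(67/10) + 10^(93/10) + 10^(71/10) + 10^(76/10) = 2.053e+09.
L_total = 10·log₁₀(2.053e+09) = 93.12 dB.

93.1 dB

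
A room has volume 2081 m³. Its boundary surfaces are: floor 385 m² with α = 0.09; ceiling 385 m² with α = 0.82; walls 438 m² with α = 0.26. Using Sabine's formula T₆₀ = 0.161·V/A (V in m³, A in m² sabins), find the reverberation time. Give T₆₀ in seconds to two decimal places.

0.72 s

Summing Sᵢαᵢ: 385·0.09 + 385·0.82 + 438·0.26 = 464.23 m².
T₆₀ = 0.161 × 2081 / 464.23 = 0.722 s.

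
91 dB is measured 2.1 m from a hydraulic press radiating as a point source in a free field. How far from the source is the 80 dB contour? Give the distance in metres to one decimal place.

7.5 m

Point-source spreading drops the level by 20·log₁₀(r₂/r₁); inverting, r₂/r₁ = 10^(ΔL/20).
r₂ = 2.1·10^((91−80)/20) = 2.1·10^(11.0/20) = 7.45 m.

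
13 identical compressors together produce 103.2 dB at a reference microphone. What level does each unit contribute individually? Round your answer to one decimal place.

For N identical incoherent sources L_total = L₁ + 10·log₁₀ N, so L₁ = 103.2 − 10·log₁₀(13) = 103.2 − 11.139.

92.1 dB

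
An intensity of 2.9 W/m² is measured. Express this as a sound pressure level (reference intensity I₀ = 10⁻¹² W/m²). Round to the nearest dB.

I/I₀ = 2.9/10⁻¹² = 2.9×10^12, and L = 10·log₁₀(I/I₀).
L = 10·(0.4624 + 12) = 124.62 dB.

125 dB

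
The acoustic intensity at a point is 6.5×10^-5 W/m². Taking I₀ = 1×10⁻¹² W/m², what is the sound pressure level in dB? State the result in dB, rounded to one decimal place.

I/I₀ = 6.5×10^-5/10⁻¹² = 6.5×10^7, and L = 10·log₁₀(I/I₀).
L = 10·(0.8129 + 7) = 78.13 dB.

78.1 dB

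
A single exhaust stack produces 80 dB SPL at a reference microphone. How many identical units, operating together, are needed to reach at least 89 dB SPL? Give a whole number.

8

N identical sources give L₁ + 10·log₁₀ N, so require 10·log₁₀ N ≥ 89 − 80 = 9.0 dB.
N ≥ 10^(9.0/10) = 7.943, so N = 8.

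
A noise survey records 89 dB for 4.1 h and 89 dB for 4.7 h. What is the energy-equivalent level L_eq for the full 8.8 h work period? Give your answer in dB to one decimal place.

The energy average is taken in the linear domain: L_eq = 10·log₁₀[(Σ tᵢ·10^(Lᵢ/10))/T], T = 8.8 h.
Σ tᵢ·10^(Lᵢ/10) = 4.1·10^(89/10) + 4.7·10^(89/10) = 6.990e+09.
L_eq = 10·log₁₀(6.990e+09/8.8) = 89.00 dB.

89.0 dB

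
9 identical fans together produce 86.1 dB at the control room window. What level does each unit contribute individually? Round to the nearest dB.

77 dB

For N identical incoherent sources L_total = L₁ + 10·log₁₀ N, so L₁ = 86.1 − 10·log₁₀(9) = 86.1 − 9.542.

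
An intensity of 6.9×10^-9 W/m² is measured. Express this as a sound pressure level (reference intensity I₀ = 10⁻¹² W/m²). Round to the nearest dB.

38 dB

I/I₀ = 6.9×10^-9/10⁻¹² = 6.9×10^3, and L = 10·log₁₀(I/I₀).
L = 10·(0.8388 + 3) = 38.39 dB.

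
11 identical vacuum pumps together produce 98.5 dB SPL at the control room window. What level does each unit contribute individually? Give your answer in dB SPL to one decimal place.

Dividing the total intensity by 11 lowers the level by 10·log₁₀ 11 = 10.414 dB: L₁ = 98.5 − 10.414.

88.1 dB SPL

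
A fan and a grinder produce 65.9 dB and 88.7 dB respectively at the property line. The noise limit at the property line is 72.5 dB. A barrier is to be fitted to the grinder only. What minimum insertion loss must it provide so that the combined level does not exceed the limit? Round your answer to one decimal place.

17.3 dB

Fixed contribution from the other source: Σ 10^(L/10) = 10^(65.9/10) = 3.890e+06 (65.90 dB).
The limit corresponds to 10^(72.5/10) = 1.778e+07; subtracting the fixed part leaves 1.389e+07 for the grinder, i.e. 71.43 dB.
So the grinder must be reduced from 88.7 to 71.43 dB: IL = 17.27 dB.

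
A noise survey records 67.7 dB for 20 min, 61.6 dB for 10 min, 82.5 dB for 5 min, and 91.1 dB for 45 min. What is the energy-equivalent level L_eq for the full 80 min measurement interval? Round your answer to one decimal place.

88.7 dB

The energy average is taken in the linear domain: L_eq = 10·log₁₀[(Σ tᵢ·10^(Lᵢ/10))/T], T = 80 min.
Σ tᵢ·10^(Lᵢ/10) = 20·10^(67.7/10) + 10·10^(61.6/10) + 5·10^(82.5/10) + 45·10^(91.1/10) = 5.899e+10.
L_eq = 10·log₁₀(5.899e+10/80) = 88.68 dB.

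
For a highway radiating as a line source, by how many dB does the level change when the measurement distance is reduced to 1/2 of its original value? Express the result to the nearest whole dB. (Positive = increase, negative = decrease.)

Line-source spreading: ΔL = −10·log₁₀(r₂/r₁).
ΔL = −10·log₁₀(0.5) = +3.01 dB.

+3 dB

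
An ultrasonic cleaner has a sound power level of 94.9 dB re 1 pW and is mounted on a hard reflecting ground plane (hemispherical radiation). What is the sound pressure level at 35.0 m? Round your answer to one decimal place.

Free-field hemispherical radiation: L_p = L_w − 10·log₁₀(2π·r²), r = 35.0 m.
2π·r² = 7697 m², 10·log₁₀ of that is 38.863 dB.
L_p = 94.9 − 38.863 = 56.04 dB.

56.0 dB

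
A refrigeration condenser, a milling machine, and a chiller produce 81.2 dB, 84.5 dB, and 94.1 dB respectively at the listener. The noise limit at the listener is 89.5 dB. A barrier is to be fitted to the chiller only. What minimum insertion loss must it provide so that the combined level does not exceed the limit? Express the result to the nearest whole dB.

Everything except the chiller sums to 10^(81.2/10) + 10^(84.5/10) = 4.137e+08 in linear terms, 86.17 dB.
The limit corresponds to 10^(89.5/10) = 8.913e+08; subtracting the fixed part leaves 4.776e+08 for the chiller, i.e. 86.79 dB.
So the chiller must be reduced from 94.1 to 86.79 dB: IL = 7.31 dB.

7 dB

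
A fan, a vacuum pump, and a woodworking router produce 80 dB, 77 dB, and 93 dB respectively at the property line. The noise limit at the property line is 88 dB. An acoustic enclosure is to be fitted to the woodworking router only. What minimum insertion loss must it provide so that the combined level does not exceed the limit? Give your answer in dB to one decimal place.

Fixed contribution from the other sources: Σ 10^(L/10) = 10^(80/10) + 10^(77/10) = 1.501e+08 (81.76 dB).
To meet 88 dB overall, the treated woodworking router may contribute at most 10^(88/10) − 1.501e+08 = 4.808e+08, i.e. 86.82 dB.
So the woodworking router must be reduced from 93 to 86.82 dB: IL = 6.18 dB.

6.2 dB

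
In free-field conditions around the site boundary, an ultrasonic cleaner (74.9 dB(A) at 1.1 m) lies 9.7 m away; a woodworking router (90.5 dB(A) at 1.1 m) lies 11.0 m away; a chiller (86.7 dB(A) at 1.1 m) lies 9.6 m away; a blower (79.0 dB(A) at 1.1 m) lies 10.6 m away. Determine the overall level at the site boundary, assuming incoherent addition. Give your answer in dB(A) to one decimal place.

72.7 dB(A)

Apply inverse-square spreading to bring every level to the receiver, then sum 10^(L/10).
ultrasonic cleaner: 74.9 − 20·log₁₀(9.7/1.1) = 74.9 − 18.91 = 55.99 dB(A).
woodworking router: 90.5 − 20·log₁₀(11.0/1.1) = 90.5 − 20.00 = 70.50 dB(A).
chiller: 86.7 − 20·log₁₀(9.6/1.1) = 86.7 − 18.82 = 67.88 dB(A).
blower: 79.0 − 20·log₁₀(10.6/1.1) = 79.0 − 19.68 = 59.32 dB(A).
Σ 10^(L/10) = 1.861e+07 → L_total = 10·log₁₀(1.861e+07) = 72.70 dB(A).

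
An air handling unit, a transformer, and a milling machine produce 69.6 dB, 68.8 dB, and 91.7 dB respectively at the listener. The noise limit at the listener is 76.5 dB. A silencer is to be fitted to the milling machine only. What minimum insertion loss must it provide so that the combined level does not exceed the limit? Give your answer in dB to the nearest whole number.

17 dB

The untreated sources together contribute 10^(69.6/10) + 10^(68.8/10) = 1.671e+07, i.e. 72.23 dB.
To meet 76.5 dB overall, the treated milling machine may contribute at most 10^(76.5/10) − 1.671e+07 = 2.796e+07, i.e. 74.47 dB.
So the milling machine must be reduced from 91.7 to 74.47 dB: IL = 17.23 dB.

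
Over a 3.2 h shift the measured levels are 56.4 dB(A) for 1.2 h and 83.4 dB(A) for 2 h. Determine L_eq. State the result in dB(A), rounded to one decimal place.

The energy average is taken in the linear domain: L_eq = 10·log₁₀[(Σ tᵢ·10^(Lᵢ/10))/T], T = 3.2 h.
Σ tᵢ·10^(Lᵢ/10) = 1.2·10^(56.4/10) + 2·10^(83.4/10) = 4.381e+08.
L_eq = 10·log₁₀(4.381e+08/3.2) = 81.36 dB(A).

81.4 dB(A)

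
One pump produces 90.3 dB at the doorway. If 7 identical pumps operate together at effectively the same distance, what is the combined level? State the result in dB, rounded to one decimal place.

N identical incoherent sources raise the level by 10·log₁₀ N.
L_total = 90.3 + 10·log₁₀(7) = 90.3 + 8.451 = 98.75 dB.

98.8 dB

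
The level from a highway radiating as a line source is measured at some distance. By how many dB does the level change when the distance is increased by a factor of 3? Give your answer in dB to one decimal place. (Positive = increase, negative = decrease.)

-4.8 dB

A line source loses 3 dB per doubling of distance; generally ΔL = −10·log₁₀(r₂/r₁).
ΔL = −10·log₁₀(3) = -4.77 dB.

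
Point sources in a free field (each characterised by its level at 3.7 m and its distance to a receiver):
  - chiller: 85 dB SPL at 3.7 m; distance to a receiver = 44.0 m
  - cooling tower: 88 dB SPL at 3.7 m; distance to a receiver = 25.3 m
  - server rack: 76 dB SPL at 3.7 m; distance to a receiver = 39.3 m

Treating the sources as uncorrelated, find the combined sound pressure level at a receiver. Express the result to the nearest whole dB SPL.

Apply inverse-square spreading to bring every level to the receiver, then sum 10^(L/10).
chiller: 85 − 20·log₁₀(44.0/3.7) = 85 − 21.51 = 63.49 dB SPL.
cooling tower: 88 − 20·log₁₀(25.3/3.7) = 88 − 16.70 = 71.30 dB SPL.
server rack: 76 − 20·log₁₀(39.3/3.7) = 76 − 20.52 = 55.48 dB SPL.
Σ 10^(L/10) = 1.608e+07 → L_total = 10·log₁₀(1.608e+07) = 72.06 dB SPL.

72 dB SPL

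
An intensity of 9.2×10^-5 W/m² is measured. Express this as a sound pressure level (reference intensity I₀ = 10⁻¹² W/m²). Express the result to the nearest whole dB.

I/I₀ = 9.2×10^-5/10⁻¹² = 9.2×10^7, and L = 10·log₁₀(I/I₀).
L = 10·(0.9638 + 7) = 79.64 dB.

80 dB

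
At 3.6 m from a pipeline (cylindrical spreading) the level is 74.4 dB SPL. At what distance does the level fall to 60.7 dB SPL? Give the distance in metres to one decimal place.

For a line source L₁ − L₂ = 10·log₁₀(r₂/r₁), so r₂ = r₁·10^((L₁−L₂)/10).
r₂ = 3.6·10^((74.4−60.7)/10) = 3.6·10^(13.7/10) = 84.39 m.

84.4 m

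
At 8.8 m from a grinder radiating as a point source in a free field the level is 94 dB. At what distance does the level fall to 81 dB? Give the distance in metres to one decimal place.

The 13.0 dB drop corresponds to a distance ratio of 10^(13.0/20) for a point source.
r₂ = 8.8·10^((94−81)/20) = 8.8·10^(13.0/20) = 39.31 m.

39.3 m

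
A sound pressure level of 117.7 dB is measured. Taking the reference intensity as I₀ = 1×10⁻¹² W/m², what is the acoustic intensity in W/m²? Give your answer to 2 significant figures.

I = I₀·10^(L/10) = 10⁻¹² × 10^(117.7/10) = 10^(-0.230).

0.59 W/m²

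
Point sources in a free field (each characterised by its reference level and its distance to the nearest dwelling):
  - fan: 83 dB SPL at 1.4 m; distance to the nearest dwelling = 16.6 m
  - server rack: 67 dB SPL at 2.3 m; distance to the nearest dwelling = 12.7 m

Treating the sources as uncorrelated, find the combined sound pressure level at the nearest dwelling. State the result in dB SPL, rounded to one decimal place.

62.0 dB SPL

Apply inverse-square spreading to bring every level to the receiver, then sum 10^(L/10).
fan: 83 − 20·log₁₀(16.6/1.4) = 83 − 21.48 = 61.52 dB SPL.
server rack: 67 − 20·log₁₀(12.7/2.3) = 67 − 14.84 = 52.16 dB SPL.
Σ 10^(L/10) = 1.584e+06 → L_total = 10·log₁₀(1.584e+06) = 62.00 dB SPL.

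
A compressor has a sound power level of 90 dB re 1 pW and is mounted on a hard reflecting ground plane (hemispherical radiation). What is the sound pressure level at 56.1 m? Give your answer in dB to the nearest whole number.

L_p = L_w − 10·log₁₀(2π·r²) with r = 56.1 m.
2π·r² = 1.977e+04 m², 10·log₁₀ of that is 42.961 dB.
L_p = 90 − 42.961 = 47.04 dB.

47 dB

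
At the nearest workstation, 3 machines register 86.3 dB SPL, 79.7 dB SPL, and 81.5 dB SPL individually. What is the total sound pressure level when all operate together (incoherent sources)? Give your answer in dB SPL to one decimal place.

For uncorrelated sources the intensities add, so convert each level to linear form, sum, and take 10·log₁₀ of the total.
Σ 10^(L/10) = 10^(86.3/10) + 10^(79.7/10) + 10^(81.5/10) = 6.612e+08.
L_total = 10·log₁₀(6.612e+08) = 88.20 dB SPL.

88.2 dB SPL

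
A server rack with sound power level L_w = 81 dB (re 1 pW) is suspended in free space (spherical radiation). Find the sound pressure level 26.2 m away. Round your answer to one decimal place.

The power spreads over a sphere of area 4π·r², so L_p = L_w − 10·log₁₀(4π·r²).
4π·r² = 8626 m², 10·log₁₀ of that is 39.358 dB.
L_p = 81 − 39.358 = 41.64 dB.

41.6 dB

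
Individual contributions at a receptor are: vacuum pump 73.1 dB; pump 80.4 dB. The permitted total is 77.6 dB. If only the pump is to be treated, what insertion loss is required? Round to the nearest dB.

Fixed contribution from the other source: Σ 10^(L/10) = 10^(73.1/10) = 2.042e+07 (73.10 dB).
To meet 77.6 dB overall, the treated pump may contribute at most 10^(77.6/10) − 2.042e+07 = 3.713e+07, i.e. 75.70 dB.
So the pump must be reduced from 80.4 to 75.70 dB: IL = 4.70 dB.

5 dB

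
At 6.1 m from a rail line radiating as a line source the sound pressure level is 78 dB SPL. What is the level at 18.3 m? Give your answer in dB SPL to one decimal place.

73.2 dB SPL

For a line source, L₂ = L₁ − 10·log₁₀(r₂/r₁).
L₂ = 78 − 10·log₁₀(18.3/6.1) = 78 − 4.771 = 73.23 dB SPL.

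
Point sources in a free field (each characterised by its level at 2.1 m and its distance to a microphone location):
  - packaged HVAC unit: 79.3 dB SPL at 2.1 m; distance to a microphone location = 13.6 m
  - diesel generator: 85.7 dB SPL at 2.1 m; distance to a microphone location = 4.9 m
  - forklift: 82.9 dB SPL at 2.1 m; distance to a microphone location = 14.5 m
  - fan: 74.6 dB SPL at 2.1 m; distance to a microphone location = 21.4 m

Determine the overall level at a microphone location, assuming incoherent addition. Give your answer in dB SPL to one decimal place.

78.7 dB SPL

First find each source's level at the receiver (point-source: −20·log₁₀(r/r_ref)), then combine on an intensity basis.
packaged HVAC unit: 79.3 − 20·log₁₀(13.6/2.1) = 79.3 − 16.23 = 63.07 dB SPL.
diesel generator: 85.7 − 20·log₁₀(4.9/2.1) = 85.7 − 7.36 = 78.34 dB SPL.
forklift: 82.9 − 20·log₁₀(14.5/2.1) = 82.9 − 16.78 = 66.12 dB SPL.
fan: 74.6 − 20·log₁₀(21.4/2.1) = 74.6 − 20.16 = 54.44 dB SPL.
Σ 10^(L/10) = 7.464e+07 → L_total = 10·log₁₀(7.464e+07) = 78.73 dB SPL.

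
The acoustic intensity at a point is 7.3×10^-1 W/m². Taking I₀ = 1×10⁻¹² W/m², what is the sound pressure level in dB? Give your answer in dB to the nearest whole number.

Dividing by I₀ shifts the exponent by 12: I/I₀ = 7.3×10^11.
L = 10·(0.8633 + 11) = 118.63 dB.

119 dB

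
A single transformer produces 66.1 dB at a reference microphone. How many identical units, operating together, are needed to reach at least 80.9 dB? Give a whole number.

31

Need L₁ + 10·log₁₀ N ≥ 80.9, i.e. log₁₀ N ≥ 1.48.
N ≥ 10^(14.8/10) = 30.200, so N = 31.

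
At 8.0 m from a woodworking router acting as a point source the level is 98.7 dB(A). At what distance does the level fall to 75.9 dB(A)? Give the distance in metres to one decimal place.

110.4 m

The 22.8 dB drop corresponds to a distance ratio of 10^(22.8/20) for a point source.
r₂ = 8.0·10^((98.7−75.9)/20) = 8.0·10^(22.8/20) = 110.43 m.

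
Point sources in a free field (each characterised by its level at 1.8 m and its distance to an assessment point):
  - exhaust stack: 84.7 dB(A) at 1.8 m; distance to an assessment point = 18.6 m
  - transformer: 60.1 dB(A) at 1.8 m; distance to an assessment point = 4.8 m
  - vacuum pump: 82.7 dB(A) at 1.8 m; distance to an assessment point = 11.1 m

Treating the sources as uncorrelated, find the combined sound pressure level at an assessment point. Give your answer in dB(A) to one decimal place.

Propagate each source to the receiver with L = L_ref − 20·log₁₀(r/r_ref), then add intensities.
exhaust stack: 84.7 − 20·log₁₀(18.6/1.8) = 84.7 − 20.28 = 64.42 dB(A).
transformer: 60.1 − 20·log₁₀(4.8/1.8) = 60.1 − 8.52 = 51.58 dB(A).
vacuum pump: 82.7 − 20·log₁₀(11.1/1.8) = 82.7 − 15.80 = 66.90 dB(A).
Σ 10^(L/10) = 7.804e+06 → L_total = 10·log₁₀(7.804e+06) = 68.92 dB(A).

68.9 dB(A)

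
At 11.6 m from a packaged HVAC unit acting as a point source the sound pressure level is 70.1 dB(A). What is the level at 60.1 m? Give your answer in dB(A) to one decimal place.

55.8 dB(A)

For a point source, L₂ = L₁ − 20·log₁₀(r₂/r₁).
L₂ = 70.1 − 20·log₁₀(60.1/11.6) = 70.1 − 14.288 = 55.81 dB(A).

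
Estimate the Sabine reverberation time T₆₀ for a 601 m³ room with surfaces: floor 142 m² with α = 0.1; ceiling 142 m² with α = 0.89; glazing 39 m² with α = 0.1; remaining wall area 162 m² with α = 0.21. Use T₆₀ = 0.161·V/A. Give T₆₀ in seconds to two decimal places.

0.54 s

Total absorption A = 142·0.1 + 142·0.89 + 39·0.1 + 162·0.21 = 178.50 m² sabins.
T₆₀ = 0.161·V/A = 0.161·601/178.50 = 0.542 s.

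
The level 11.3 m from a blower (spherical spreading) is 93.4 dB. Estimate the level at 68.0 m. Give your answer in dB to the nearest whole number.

For a point source, L₂ = L₁ − 20·log₁₀(r₂/r₁).
L₂ = 93.4 − 20·log₁₀(68.0/11.3) = 93.4 − 15.589 = 77.81 dB.

78 dB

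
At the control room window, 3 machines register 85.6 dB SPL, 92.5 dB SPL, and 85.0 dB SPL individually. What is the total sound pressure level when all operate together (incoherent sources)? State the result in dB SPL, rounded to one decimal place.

For uncorrelated sources the intensities add, so convert each level to linear form, sum, and take 10·log₁₀ of the total.
Σ 10^(L/10) = 10^(85.6/10) + 10^(92.5/10) + 10^(85.0/10) = 2.458e+09.
L_total = 10·log₁₀(2.458e+09) = 93.91 dB SPL.

93.9 dB SPL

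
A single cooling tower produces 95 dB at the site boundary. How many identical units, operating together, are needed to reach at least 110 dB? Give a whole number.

32

N identical sources give L₁ + 10·log₁₀ N, so require 10·log₁₀ N ≥ 110 − 95 = 15.0 dB.
N ≥ 10^(15.0/10) = 31.623, so N = 32.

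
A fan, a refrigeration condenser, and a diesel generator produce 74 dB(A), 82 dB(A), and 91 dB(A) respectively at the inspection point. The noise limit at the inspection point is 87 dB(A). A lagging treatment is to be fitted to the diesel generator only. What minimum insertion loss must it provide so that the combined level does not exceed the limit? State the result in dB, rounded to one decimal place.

The untreated sources together contribute 10^(74/10) + 10^(82/10) = 1.836e+08, i.e. 82.64 dB(A).
To meet 87 dB(A) overall, the treated diesel generator may contribute at most 10^(87/10) − 1.836e+08 = 3.176e+08, i.e. 85.02 dB(A).
So the diesel generator must be reduced from 91 to 85.02 dB(A): IL = 5.98 dB.

6.0 dB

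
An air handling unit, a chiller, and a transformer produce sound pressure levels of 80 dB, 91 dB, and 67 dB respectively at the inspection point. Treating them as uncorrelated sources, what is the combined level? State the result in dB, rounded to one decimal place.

Incoherent sources combine by intensity addition: L_total = 10·log₁₀(Σ 10^(L_i/10)).
Σ 10^(L/10) = 10^(80/10) + 10^(91/10) + 10^(67/10) = 1.364e+09.
L_total = 10·log₁₀(1.364e+09) = 91.35 dB.

91.3 dB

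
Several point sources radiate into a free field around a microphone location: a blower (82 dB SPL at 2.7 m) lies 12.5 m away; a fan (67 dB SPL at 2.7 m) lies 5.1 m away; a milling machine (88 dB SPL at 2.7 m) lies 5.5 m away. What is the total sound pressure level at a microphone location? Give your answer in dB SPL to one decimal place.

82.1 dB SPL

Apply inverse-square spreading to bring every level to the receiver, then sum 10^(L/10).
blower: 82 − 20·log₁₀(12.5/2.7) = 82 − 13.31 = 68.69 dB SPL.
fan: 67 − 20·log₁₀(5.1/2.7) = 67 − 5.52 = 61.48 dB SPL.
milling machine: 88 − 20·log₁₀(5.5/2.7) = 88 − 6.18 = 81.82 dB SPL.
Σ 10^(L/10) = 1.609e+08 → L_total = 10·log₁₀(1.609e+08) = 82.06 dB SPL.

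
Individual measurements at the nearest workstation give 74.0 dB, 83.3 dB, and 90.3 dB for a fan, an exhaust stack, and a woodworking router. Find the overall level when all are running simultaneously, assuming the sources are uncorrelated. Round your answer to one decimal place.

91.2 dB

Incoherent sources combine by intensity addition: L_total = 10·log₁₀(Σ 10^(L_i/10)).
Σ 10^(L/10) = 10^(74.0/10) + 10^(83.3/10) + 10^(90.3/10) = 1.310e+09.
L_total = 10·log₁₀(1.310e+09) = 91.17 dB.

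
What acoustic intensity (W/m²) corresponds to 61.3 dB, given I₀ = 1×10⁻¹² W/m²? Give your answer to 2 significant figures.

1.3e-06 W/m²

I/I₀ = 10^(61.3/10) = 1.349e+06, so I = 1.349e+06 × 10⁻¹² W/m².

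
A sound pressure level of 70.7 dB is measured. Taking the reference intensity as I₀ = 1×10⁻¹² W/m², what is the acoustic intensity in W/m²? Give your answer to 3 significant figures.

I/I₀ = 10^(70.7/10) = 1.175e+07, so I = 1.175e+07 × 10⁻¹² W/m².

1.17e-05 W/m²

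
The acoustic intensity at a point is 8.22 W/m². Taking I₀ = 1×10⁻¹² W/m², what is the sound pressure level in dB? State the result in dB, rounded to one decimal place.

129.1 dB

L = 10·log₁₀(I/I₀) = 10·log₁₀(8.22/10⁻¹²) = 10·log₁₀(8.22×10^12).
L = 10·(0.9149 + 12) = 129.15 dB.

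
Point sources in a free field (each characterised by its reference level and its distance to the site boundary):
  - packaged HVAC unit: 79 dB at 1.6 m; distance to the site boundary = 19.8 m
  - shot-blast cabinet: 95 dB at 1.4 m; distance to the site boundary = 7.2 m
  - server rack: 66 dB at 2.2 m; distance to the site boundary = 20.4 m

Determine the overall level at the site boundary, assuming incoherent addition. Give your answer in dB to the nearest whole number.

81 dB

First find each source's level at the receiver (point-source: −20·log₁₀(r/r_ref)), then combine on an intensity basis.
packaged HVAC unit: 79 − 20·log₁₀(19.8/1.6) = 79 − 21.85 = 57.15 dB.
shot-blast cabinet: 95 − 20·log₁₀(7.2/1.4) = 95 − 14.22 = 80.78 dB.
server rack: 66 − 20·log₁₀(20.4/2.2) = 66 − 19.34 = 46.66 dB.
Σ 10^(L/10) = 1.201e+08 → L_total = 10·log₁₀(1.201e+08) = 80.80 dB.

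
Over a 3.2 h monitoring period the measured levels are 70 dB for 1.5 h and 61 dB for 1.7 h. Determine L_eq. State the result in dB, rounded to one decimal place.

The energy average is taken in the linear domain: L_eq = 10·log₁₀[(Σ tᵢ·10^(Lᵢ/10))/T], T = 3.2 h.
Σ tᵢ·10^(Lᵢ/10) = 1.5·10^(70/10) + 1.7·10^(61/10) = 1.714e+07.
L_eq = 10·log₁₀(1.714e+07/3.2) = 67.29 dB.

67.3 dB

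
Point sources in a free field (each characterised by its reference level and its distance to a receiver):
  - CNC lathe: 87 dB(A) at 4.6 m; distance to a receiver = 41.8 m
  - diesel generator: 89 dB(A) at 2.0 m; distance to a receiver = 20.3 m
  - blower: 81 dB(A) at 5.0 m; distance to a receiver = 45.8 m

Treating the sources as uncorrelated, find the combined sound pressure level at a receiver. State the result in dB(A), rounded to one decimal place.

71.8 dB(A)

Apply inverse-square spreading to bring every level to the receiver, then sum 10^(L/10).
CNC lathe: 87 − 20·log₁₀(41.8/4.6) = 87 − 19.17 = 67.83 dB(A).
diesel generator: 89 − 20·log₁₀(20.3/2.0) = 89 − 20.13 = 68.87 dB(A).
blower: 81 − 20·log₁₀(45.8/5.0) = 81 − 19.24 = 61.76 dB(A).
Σ 10^(L/10) = 1.528e+07 → L_total = 10·log₁₀(1.528e+07) = 71.84 dB(A).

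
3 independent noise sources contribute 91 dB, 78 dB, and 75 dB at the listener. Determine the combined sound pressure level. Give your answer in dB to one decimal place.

For uncorrelated sources the intensities add, so convert each level to linear form, sum, and take 10·log₁₀ of the total.
Σ 10^(L/10) = 10^(91/10) + 10^(78/10) + 10^(75/10) = 1.354e+09.
L_total = 10·log₁₀(1.354e+09) = 91.32 dB.

91.3 dB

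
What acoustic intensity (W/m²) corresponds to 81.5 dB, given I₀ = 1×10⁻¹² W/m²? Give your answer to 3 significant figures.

I = I₀·10^(L/10) = 10⁻¹² × 10^(81.5/10) = 10^(-3.850).

0.000141 W/m²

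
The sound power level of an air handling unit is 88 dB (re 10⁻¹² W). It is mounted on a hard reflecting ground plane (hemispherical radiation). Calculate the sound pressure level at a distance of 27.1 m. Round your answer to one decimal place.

51.4 dB

The power spreads over a hemisphere of area 2π·r², so L_p = L_w − 10·log₁₀(2π·r²).
2π·r² = 4614 m², 10·log₁₀ of that is 36.641 dB.
L_p = 88 − 36.641 = 51.36 dB.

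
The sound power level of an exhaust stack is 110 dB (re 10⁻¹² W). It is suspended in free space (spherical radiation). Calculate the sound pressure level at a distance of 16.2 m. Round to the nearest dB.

75 dB

The power spreads over a sphere of area 4π·r², so L_p = L_w − 10·log₁₀(4π·r²).
4π·r² = 3298 m², 10·log₁₀ of that is 35.182 dB.
L_p = 110 − 35.182 = 74.82 dB.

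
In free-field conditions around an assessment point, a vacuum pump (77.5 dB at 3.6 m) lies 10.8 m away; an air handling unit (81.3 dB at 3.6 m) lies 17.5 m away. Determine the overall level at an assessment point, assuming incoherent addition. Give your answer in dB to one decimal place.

First find each source's level at the receiver (point-source: −20·log₁₀(r/r_ref)), then combine on an intensity basis.
vacuum pump: 77.5 − 20·log₁₀(10.8/3.6) = 77.5 − 9.54 = 67.96 dB.
air handling unit: 81.3 − 20·log₁₀(17.5/3.6) = 81.3 − 13.73 = 67.57 dB.
Σ 10^(L/10) = 1.196e+07 → L_total = 10·log₁₀(1.196e+07) = 70.78 dB.

70.8 dB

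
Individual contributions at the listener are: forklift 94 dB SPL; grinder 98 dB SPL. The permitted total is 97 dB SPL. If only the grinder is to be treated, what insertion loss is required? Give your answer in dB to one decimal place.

4.0 dB

The untreated sources together contribute 10^(94/10) = 2.512e+09, i.e. 94.00 dB SPL.
To meet 97 dB SPL overall, the treated grinder may contribute at most 10^(97/10) − 2.512e+09 = 2.500e+09, i.e. 93.98 dB SPL.
Required insertion loss = 98 − 93.98 = 4.02 dB.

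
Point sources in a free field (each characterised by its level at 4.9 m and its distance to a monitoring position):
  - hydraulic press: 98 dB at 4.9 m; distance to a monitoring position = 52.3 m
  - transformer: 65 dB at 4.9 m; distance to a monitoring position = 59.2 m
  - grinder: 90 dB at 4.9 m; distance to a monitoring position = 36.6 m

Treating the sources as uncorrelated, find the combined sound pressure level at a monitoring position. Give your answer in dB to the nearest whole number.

79 dB

Apply inverse-square spreading to bring every level to the receiver, then sum 10^(L/10).
hydraulic press: 98 − 20·log₁₀(52.3/4.9) = 98 − 20.57 = 77.43 dB.
transformer: 65 − 20·log₁₀(59.2/4.9) = 65 − 21.64 = 43.36 dB.
grinder: 90 − 20·log₁₀(36.6/4.9) = 90 − 17.47 = 72.53 dB.
Σ 10^(L/10) = 7.333e+07 → L_total = 10·log₁₀(7.333e+07) = 78.65 dB.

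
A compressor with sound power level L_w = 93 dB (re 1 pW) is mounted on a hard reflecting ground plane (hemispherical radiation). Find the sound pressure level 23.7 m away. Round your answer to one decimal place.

57.5 dB

Free-field hemispherical radiation: L_p = L_w − 10·log₁₀(2π·r²), r = 23.7 m.
2π·r² = 3529 m², 10·log₁₀ of that is 35.477 dB.
L_p = 93 − 35.477 = 57.52 dB.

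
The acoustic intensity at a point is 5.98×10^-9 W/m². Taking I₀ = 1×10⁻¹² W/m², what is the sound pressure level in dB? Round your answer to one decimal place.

Dividing by I₀ shifts the exponent by 12: I/I₀ = 5.98×10^3.
L = 10·(0.7767 + 3) = 37.77 dB.

37.8 dB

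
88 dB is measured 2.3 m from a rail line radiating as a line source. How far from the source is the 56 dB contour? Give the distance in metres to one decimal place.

3645.3 m

For a line source L₁ − L₂ = 10·log₁₀(r₂/r₁), so r₂ = r₁·10^((L₁−L₂)/10).
r₂ = 2.3·10^((88−56)/10) = 2.3·10^(32.0/10) = 3645.25 m.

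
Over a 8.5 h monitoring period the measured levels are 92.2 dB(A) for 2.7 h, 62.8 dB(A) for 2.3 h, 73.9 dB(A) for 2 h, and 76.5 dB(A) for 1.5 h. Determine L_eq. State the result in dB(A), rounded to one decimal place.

Weight each interval's intensity by its duration and average over T = 8.5 h:
Σ tᵢ·10^(Lᵢ/10) = 2.7·10^(92.2/10) + 2.3·10^(62.8/10) + 2·10^(73.9/10) + 1.5·10^(76.5/10) = 4.601e+09.
L_eq = 10·log₁₀(4.601e+09/8.5) = 87.33 dB(A).

87.3 dB(A)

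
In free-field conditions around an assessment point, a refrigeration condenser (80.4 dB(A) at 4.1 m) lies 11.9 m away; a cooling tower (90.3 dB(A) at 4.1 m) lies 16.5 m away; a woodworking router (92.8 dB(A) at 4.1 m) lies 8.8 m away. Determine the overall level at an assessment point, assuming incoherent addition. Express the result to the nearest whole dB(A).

First find each source's level at the receiver (point-source: −20·log₁₀(r/r_ref)), then combine on an intensity basis.
refrigeration condenser: 80.4 − 20·log₁₀(11.9/4.1) = 80.4 − 9.26 = 71.14 dB(A).
cooling tower: 90.3 − 20·log₁₀(16.5/4.1) = 90.3 − 12.09 = 78.21 dB(A).
woodworking router: 92.8 − 20·log₁₀(8.8/4.1) = 92.8 − 6.63 = 86.17 dB(A).
Σ 10^(L/10) = 4.928e+08 → L_total = 10·log₁₀(4.928e+08) = 86.93 dB(A).

87 dB(A)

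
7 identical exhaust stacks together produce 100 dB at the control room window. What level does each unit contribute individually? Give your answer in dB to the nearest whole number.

92 dB

For N identical incoherent sources L_total = L₁ + 10·log₁₀ N, so L₁ = 100 − 10·log₁₀(7) = 100 − 8.451.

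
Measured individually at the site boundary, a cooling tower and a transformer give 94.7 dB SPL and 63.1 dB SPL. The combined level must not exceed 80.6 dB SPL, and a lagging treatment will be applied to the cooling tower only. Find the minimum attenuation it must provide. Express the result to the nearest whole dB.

14 dB

Fixed contribution from the other source: Σ 10^(L/10) = 10^(63.1/10) = 2.042e+06 (63.10 dB SPL).
The limit corresponds to 10^(80.6/10) = 1.148e+08; subtracting the fixed part leaves 1.128e+08 for the cooling tower, i.e. 80.52 dB SPL.
So the cooling tower must be reduced from 94.7 to 80.52 dB SPL: IL = 14.18 dB.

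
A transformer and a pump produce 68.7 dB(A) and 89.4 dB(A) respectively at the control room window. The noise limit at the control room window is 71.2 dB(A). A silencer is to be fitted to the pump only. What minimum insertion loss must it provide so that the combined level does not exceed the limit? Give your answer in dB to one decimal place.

The untreated sources together contribute 10^(68.7/10) = 7.413e+06, i.e. 68.70 dB(A).
To meet 71.2 dB(A) overall, the treated pump may contribute at most 10^(71.2/10) − 7.413e+06 = 5.769e+06, i.e. 67.61 dB(A).
So the pump must be reduced from 89.4 to 67.61 dB(A): IL = 21.79 dB.

21.8 dB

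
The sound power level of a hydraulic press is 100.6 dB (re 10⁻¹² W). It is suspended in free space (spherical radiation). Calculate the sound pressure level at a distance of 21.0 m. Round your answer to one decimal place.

Free-field spherical radiation: L_p = L_w − 10·log₁₀(4π·r²), r = 21.0 m.
4π·r² = 5542 m², 10·log₁₀ of that is 37.436 dB.
L_p = 100.6 − 37.436 = 63.16 dB.

63.2 dB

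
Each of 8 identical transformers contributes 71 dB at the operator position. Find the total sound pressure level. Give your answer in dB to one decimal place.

80.0 dB

With 8 equal, uncorrelated contributions the intensity is 8× that of one unit, giving a rise of 10·log₁₀ 8.
L_total = 71 + 10·log₁₀(8) = 71 + 9.031 = 80.03 dB.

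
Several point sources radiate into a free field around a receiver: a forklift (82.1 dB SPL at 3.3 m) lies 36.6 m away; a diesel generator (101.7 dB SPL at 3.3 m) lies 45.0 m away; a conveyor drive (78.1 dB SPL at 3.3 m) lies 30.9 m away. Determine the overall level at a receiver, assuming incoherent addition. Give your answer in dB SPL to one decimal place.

79.1 dB SPL

First find each source's level at the receiver (point-source: −20·log₁₀(r/r_ref)), then combine on an intensity basis.
forklift: 82.1 − 20·log₁₀(36.6/3.3) = 82.1 − 20.90 = 61.20 dB SPL.
diesel generator: 101.7 − 20·log₁₀(45.0/3.3) = 101.7 − 22.69 = 79.01 dB SPL.
conveyor drive: 78.1 − 20·log₁₀(30.9/3.3) = 78.1 − 19.43 = 58.67 dB SPL.
Σ 10^(L/10) = 8.160e+07 → L_total = 10·log₁₀(8.160e+07) = 79.12 dB SPL.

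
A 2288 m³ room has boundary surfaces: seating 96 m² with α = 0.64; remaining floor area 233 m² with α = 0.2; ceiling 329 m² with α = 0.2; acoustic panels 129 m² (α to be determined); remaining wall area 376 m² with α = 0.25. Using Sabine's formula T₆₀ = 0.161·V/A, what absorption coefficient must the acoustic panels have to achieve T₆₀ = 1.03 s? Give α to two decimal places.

From T₆₀ = 0.161·V/A, the target T₆₀ = 1.03 s needs A = 0.161·2288/1.03 = 357.64 m².
Absorption from the other surfaces = 96·0.64 + 233·0.2 + 329·0.2 + 376·0.25 = 267.84 m², so the acoustic panels must supply 89.80 m² over 129 m².
α = 89.80/129 = 0.696.

0.70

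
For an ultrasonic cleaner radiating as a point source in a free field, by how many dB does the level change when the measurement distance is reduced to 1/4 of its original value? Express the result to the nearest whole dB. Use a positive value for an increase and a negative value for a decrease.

A point source loses 6 dB per doubling of distance; generally ΔL = −20·log₁₀(r₂/r₁).
ΔL = −20·log₁₀(0.25) = +12.04 dB.

+12 dB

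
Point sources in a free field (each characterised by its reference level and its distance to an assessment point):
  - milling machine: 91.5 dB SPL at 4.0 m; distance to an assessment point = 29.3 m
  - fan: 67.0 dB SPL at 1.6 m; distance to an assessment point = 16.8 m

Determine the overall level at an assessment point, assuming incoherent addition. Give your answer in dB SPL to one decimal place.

74.2 dB SPL

Apply inverse-square spreading to bring every level to the receiver, then sum 10^(L/10).
milling machine: 91.5 − 20·log₁₀(29.3/4.0) = 91.5 − 17.30 = 74.20 dB SPL.
fan: 67.0 − 20·log₁₀(16.8/1.6) = 67.0 − 20.42 = 46.58 dB SPL.
Σ 10^(L/10) = 2.637e+07 → L_total = 10·log₁₀(2.637e+07) = 74.21 dB SPL.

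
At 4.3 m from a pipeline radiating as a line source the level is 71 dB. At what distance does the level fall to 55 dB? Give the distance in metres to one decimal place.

Line-source spreading drops the level by 10·log₁₀(r₂/r₁); inverting, r₂/r₁ = 10^(ΔL/10).
r₂ = 4.3·10^((71−55)/10) = 4.3·10^(16.0/10) = 171.19 m.

171.2 m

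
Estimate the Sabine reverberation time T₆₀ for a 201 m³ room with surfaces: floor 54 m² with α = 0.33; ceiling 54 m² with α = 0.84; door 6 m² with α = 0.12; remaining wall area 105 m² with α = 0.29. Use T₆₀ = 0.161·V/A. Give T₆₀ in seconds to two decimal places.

A = Σ Sᵢαᵢ = 54·0.33 + 54·0.84 + 6·0.12 + 105·0.29 = 94.35 m².
T₆₀ = 0.161·V/A = 0.161·201/94.35 = 0.343 s.

0.34 s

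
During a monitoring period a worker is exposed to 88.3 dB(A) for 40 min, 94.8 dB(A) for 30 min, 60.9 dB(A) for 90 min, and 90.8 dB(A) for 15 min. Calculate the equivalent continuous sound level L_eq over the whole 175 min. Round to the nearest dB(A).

89 dB(A)

L_eq = 10·log₁₀[(1/T)·Σ tᵢ·10^(Lᵢ/10)] with T = 175 min.
Σ tᵢ·10^(Lᵢ/10) = 40·10^(88.3/10) + 30·10^(94.8/10) + 90·10^(60.9/10) + 15·10^(90.8/10) = 1.358e+11.
L_eq = 10·log₁₀(1.358e+11/175) = 88.90 dB(A).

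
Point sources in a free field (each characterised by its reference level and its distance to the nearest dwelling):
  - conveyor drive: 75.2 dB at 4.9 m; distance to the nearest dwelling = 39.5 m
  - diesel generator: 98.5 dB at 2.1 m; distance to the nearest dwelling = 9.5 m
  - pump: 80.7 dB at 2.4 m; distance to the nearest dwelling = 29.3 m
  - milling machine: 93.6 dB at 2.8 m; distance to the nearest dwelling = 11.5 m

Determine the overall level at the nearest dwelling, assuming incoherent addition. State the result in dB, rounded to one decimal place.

First find each source's level at the receiver (point-source: −20·log₁₀(r/r_ref)), then combine on an intensity basis.
conveyor drive: 75.2 − 20·log₁₀(39.5/4.9) = 75.2 − 18.13 = 57.07 dB.
diesel generator: 98.5 − 20·log₁₀(9.5/2.1) = 98.5 − 13.11 = 85.39 dB.
pump: 80.7 − 20·log₁₀(29.3/2.4) = 80.7 − 21.73 = 58.97 dB.
milling machine: 93.6 − 20·log₁₀(11.5/2.8) = 93.6 − 12.27 = 81.33 dB.
Σ 10^(L/10) = 4.830e+08 → L_total = 10·log₁₀(4.830e+08) = 86.84 dB.

86.8 dB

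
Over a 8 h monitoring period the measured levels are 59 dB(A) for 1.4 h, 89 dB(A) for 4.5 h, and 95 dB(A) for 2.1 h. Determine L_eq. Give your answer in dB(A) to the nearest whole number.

L_eq = 10·log₁₀[(1/T)·Σ tᵢ·10^(Lᵢ/10)] with T = 8 h.
Σ tᵢ·10^(Lᵢ/10) = 1.4·10^(59/10) + 4.5·10^(89/10) + 2.1·10^(95/10) = 1.022e+10.
L_eq = 10·log₁₀(1.022e+10/8) = 91.06 dB(A).

91 dB(A)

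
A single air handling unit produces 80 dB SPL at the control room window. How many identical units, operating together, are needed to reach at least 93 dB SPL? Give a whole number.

20

The shortfall is 93 − 80 = 13.0 dB, and N units add 10·log₁₀ N, so need 10·log₁₀ N ≥ 13.0.
N ≥ 10^(13.0/10) = 19.953, so N = 20.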